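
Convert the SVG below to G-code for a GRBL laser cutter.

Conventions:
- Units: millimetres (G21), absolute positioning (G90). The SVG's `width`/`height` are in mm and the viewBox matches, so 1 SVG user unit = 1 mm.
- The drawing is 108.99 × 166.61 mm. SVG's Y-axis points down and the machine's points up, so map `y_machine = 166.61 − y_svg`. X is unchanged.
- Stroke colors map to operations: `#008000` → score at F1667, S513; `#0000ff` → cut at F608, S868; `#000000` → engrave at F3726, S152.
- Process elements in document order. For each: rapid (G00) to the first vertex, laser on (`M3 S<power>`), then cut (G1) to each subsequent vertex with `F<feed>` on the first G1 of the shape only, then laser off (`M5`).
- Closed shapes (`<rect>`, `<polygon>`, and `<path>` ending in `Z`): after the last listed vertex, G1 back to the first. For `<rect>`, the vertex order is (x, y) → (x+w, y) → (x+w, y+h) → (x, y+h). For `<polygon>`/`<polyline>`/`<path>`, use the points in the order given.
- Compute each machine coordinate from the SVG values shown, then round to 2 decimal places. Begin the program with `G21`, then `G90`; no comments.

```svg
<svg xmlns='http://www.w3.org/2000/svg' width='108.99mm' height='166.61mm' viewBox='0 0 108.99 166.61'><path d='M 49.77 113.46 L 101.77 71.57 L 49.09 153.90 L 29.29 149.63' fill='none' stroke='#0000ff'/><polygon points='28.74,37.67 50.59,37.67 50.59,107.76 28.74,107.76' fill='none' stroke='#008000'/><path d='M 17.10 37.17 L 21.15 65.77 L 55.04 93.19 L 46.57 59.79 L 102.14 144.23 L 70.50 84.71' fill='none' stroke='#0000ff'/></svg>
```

Since the viewBox matches the mm dimensions, user units are millimetres directly. The only transform is the Y-flip y_m = 166.61 − y_svg.

Shape 1 is a open polyline drawn with `<path>`. Its stroke #0000ff means cut at S868, F608. After flipping Y the toolpath is (49.77,53.15) → (101.77,95.04) → (49.09,12.71) → (29.29,16.98).

Shape 2 is a rectangle drawn with `<polygon>`. Its stroke #008000 means score at S513, F1667. After flipping Y the toolpath is (28.74,128.94) → (50.59,128.94) → (50.59,58.85) → (28.74,58.85) → (28.74,128.94), returning to the start.

Shape 3 is a open polyline drawn with `<path>`. Its stroke #0000ff means cut at S868, F608. After flipping Y the toolpath is (17.10,129.44) → (21.15,100.84) → (55.04,73.42) → (46.57,106.82) → (102.14,22.38) → (70.50,81.90).

G21
G90
G00 X49.77 Y53.15
M3 S868
G1 X101.77 Y95.04 F608
G1 X49.09 Y12.71
G1 X29.29 Y16.98
M5
G00 X28.74 Y128.94
M3 S513
G1 X50.59 Y128.94 F1667
G1 X50.59 Y58.85
G1 X28.74 Y58.85
G1 X28.74 Y128.94
M5
G00 X17.10 Y129.44
M3 S868
G1 X21.15 Y100.84 F608
G1 X55.04 Y73.42
G1 X46.57 Y106.82
G1 X102.14 Y22.38
G1 X70.50 Y81.90
M5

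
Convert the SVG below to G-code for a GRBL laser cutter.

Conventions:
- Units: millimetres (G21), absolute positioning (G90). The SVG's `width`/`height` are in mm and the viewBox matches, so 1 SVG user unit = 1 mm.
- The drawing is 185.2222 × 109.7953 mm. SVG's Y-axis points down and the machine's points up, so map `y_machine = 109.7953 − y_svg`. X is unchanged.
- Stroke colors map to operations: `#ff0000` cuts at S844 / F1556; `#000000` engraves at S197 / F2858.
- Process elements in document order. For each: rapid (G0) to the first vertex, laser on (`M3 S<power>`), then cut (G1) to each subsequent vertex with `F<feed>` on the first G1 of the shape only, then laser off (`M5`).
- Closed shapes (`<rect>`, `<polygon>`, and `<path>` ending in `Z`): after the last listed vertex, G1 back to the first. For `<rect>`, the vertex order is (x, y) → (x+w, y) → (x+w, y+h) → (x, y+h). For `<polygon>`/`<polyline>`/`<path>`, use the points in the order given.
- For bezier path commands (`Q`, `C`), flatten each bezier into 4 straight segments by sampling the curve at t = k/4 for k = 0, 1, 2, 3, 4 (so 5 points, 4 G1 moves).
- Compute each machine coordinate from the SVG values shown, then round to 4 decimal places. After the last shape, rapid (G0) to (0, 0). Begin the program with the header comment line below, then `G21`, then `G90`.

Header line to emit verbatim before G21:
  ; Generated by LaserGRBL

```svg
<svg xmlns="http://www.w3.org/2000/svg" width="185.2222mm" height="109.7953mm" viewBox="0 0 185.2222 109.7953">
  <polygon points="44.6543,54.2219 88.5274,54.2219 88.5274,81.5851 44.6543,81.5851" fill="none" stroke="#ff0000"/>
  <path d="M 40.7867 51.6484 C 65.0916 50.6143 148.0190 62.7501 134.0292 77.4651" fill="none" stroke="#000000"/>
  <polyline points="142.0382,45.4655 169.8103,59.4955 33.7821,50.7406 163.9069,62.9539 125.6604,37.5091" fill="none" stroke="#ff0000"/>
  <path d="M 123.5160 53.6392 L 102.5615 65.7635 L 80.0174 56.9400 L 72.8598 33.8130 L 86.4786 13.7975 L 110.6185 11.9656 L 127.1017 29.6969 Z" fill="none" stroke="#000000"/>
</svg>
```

; Generated by LaserGRBL
G21
G90
G0 X44.6543 Y55.5734
M3 S844
G1 X88.5274 Y55.5734 F1556
G1 X88.5274 Y28.2102
G1 X44.6543 Y28.2102
G1 X44.6543 Y55.5734
M5
G0 X40.7867 Y58.1469
M3 S197
G1 X67.5768 Y56.6186 F2858
G1 X101.7685 Y51.1445
G1 X128.7799 Y42.7174
G1 X134.0292 Y32.3302
M5
G0 X142.0382 Y64.3298
M3 S844
G1 X169.8103 Y50.2998 F1556
G1 X33.7821 Y59.0547
G1 X163.9069 Y46.8414
G1 X125.6604 Y72.2862
M5
G0 X123.5160 Y56.1561
M3 S197
G1 X102.5615 Y44.0318 F2858
G1 X80.0174 Y52.8553
G1 X72.8598 Y75.9823
G1 X86.4786 Y95.9978
G1 X110.6185 Y97.8297
G1 X127.1017 Y80.0984
G1 X123.5160 Y56.1561
M5
G0 X0.0000 Y0.0000

Since the viewBox matches the mm dimensions, user units are millimetres directly. The only transform is the Y-flip y_m = 109.7953 − y_svg.

Shape 1 is a rectangle drawn with `<polygon>`. Its stroke #ff0000 means cut at S844, F1556. After flipping Y the toolpath is (44.6543,55.5734) → (88.5274,55.5734) → (88.5274,28.2102) → (44.6543,28.2102) → (44.6543,55.5734), returning to the start.

Shape 2 is a cubic bezier drawn with `<path>`. Its stroke #000000 means engrave at S197, F2858. After flipping Y the toolpath is (40.7867,58.1469) → (67.5768,56.6186) → (101.7685,51.1445) → (128.7799,42.7174) → (134.0292,32.3302).

Shape 3 is a open polyline drawn with `<polyline>`. Its stroke #ff0000 means cut at S844, F1556. After flipping Y the toolpath is (142.0382,64.3298) → (169.8103,50.2998) → (33.7821,59.0547) → (163.9069,46.8414) → (125.6604,72.2862).

Shape 4 is a regular polygon drawn with `<path>`. Its stroke #000000 means engrave at S197, F2858. After flipping Y the toolpath is (123.5160,56.1561) → (102.5615,44.0318) → (80.0174,52.8553) → (72.8598,75.9823) → (86.4786,95.9978) → (110.6185,97.8297) → (127.1017,80.0984) → (123.5160,56.1561), returning to the start.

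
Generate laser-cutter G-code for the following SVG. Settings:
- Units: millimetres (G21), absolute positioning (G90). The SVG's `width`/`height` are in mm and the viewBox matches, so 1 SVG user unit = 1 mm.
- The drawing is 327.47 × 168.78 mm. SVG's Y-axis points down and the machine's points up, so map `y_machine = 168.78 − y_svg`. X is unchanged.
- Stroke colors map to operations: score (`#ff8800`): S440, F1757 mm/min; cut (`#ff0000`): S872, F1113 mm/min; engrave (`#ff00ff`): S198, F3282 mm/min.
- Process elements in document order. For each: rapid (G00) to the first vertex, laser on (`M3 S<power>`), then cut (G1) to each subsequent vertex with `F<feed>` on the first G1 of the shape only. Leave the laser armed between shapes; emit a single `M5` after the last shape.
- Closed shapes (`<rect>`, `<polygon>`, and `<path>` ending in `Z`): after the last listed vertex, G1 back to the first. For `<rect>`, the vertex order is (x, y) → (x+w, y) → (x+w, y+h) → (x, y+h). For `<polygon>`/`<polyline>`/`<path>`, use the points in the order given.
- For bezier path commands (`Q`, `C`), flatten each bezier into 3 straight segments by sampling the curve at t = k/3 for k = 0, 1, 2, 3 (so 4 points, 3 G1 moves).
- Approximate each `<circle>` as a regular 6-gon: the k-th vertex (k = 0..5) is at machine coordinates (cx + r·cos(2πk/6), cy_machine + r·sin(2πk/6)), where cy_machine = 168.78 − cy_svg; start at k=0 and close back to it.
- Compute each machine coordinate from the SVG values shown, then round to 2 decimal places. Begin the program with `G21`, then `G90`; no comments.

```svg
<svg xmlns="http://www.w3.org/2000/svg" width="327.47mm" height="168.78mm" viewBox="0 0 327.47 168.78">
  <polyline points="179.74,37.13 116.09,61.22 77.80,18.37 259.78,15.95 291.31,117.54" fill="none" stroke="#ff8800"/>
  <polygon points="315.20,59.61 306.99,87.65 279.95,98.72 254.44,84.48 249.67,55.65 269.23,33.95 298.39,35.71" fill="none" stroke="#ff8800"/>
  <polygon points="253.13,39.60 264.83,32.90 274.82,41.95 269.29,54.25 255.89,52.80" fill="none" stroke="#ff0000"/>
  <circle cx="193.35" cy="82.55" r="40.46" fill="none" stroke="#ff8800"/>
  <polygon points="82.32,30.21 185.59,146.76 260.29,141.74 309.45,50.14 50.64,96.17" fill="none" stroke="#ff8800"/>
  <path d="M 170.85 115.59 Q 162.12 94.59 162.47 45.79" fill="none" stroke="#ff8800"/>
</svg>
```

Since the viewBox matches the mm dimensions, user units are millimetres directly. The only transform is the Y-flip y_m = 168.78 − y_svg.

Shape 1 is a open polyline drawn with `<polyline>`. Its stroke #ff8800 means score at S440, F1757. After flipping Y the toolpath is (179.74,131.65) → (116.09,107.56) → (77.80,150.41) → (259.78,152.83) → (291.31,51.24).

Shape 2 is a regular polygon drawn with `<polygon>`. Its stroke #ff8800 means score at S440, F1757. After flipping Y the toolpath is (315.20,109.17) → (306.99,81.13) → (279.95,70.06) → (254.44,84.30) → (249.67,113.13) → (269.23,134.83) → (298.39,133.07) → (315.20,109.17), returning to the start.

Shape 3 is a regular polygon drawn with `<polygon>`. Its stroke #ff0000 means cut at S872, F1113. After flipping Y the toolpath is (253.13,129.18) → (264.83,135.88) → (274.82,126.83) → (269.29,114.53) → (255.89,115.98) → (253.13,129.18), returning to the start.

Shape 4 is a circle drawn with `<circle>`. Its stroke #ff8800 means score at S440, F1757. After flipping Y the toolpath is (233.81,86.23) → (213.58,121.27) → (173.12,121.27) → (152.89,86.23) → (173.12,51.19) → (213.58,51.19) → (233.81,86.23), returning to the start.

Shape 5 is a closed polygon drawn with `<polygon>`. Its stroke #ff8800 means score at S440, F1757. After flipping Y the toolpath is (82.32,138.57) → (185.59,22.02) → (260.29,27.04) → (309.45,118.64) → (50.64,72.61) → (82.32,138.57), returning to the start.

Shape 6 is a quadratic bezier drawn with `<path>`. Its stroke #ff8800 means score at S440, F1757. After flipping Y the toolpath is (170.85,53.19) → (166.04,70.28) → (163.25,93.55) → (162.47,122.99).

G21
G90
G00 X179.74 Y131.65
M3 S440
G1 X116.09 Y107.56 F1757
G1 X77.80 Y150.41
G1 X259.78 Y152.83
G1 X291.31 Y51.24
G00 X315.20 Y109.17
M3 S440
G1 X306.99 Y81.13 F1757
G1 X279.95 Y70.06
G1 X254.44 Y84.30
G1 X249.67 Y113.13
G1 X269.23 Y134.83
G1 X298.39 Y133.07
G1 X315.20 Y109.17
G00 X253.13 Y129.18
M3 S872
G1 X264.83 Y135.88 F1113
G1 X274.82 Y126.83
G1 X269.29 Y114.53
G1 X255.89 Y115.98
G1 X253.13 Y129.18
G00 X233.81 Y86.23
M3 S440
G1 X213.58 Y121.27 F1757
G1 X173.12 Y121.27
G1 X152.89 Y86.23
G1 X173.12 Y51.19
G1 X213.58 Y51.19
G1 X233.81 Y86.23
G00 X82.32 Y138.57
M3 S440
G1 X185.59 Y22.02 F1757
G1 X260.29 Y27.04
G1 X309.45 Y118.64
G1 X50.64 Y72.61
G1 X82.32 Y138.57
G00 X170.85 Y53.19
M3 S440
G1 X166.04 Y70.28 F1757
G1 X163.25 Y93.55
G1 X162.47 Y122.99
M5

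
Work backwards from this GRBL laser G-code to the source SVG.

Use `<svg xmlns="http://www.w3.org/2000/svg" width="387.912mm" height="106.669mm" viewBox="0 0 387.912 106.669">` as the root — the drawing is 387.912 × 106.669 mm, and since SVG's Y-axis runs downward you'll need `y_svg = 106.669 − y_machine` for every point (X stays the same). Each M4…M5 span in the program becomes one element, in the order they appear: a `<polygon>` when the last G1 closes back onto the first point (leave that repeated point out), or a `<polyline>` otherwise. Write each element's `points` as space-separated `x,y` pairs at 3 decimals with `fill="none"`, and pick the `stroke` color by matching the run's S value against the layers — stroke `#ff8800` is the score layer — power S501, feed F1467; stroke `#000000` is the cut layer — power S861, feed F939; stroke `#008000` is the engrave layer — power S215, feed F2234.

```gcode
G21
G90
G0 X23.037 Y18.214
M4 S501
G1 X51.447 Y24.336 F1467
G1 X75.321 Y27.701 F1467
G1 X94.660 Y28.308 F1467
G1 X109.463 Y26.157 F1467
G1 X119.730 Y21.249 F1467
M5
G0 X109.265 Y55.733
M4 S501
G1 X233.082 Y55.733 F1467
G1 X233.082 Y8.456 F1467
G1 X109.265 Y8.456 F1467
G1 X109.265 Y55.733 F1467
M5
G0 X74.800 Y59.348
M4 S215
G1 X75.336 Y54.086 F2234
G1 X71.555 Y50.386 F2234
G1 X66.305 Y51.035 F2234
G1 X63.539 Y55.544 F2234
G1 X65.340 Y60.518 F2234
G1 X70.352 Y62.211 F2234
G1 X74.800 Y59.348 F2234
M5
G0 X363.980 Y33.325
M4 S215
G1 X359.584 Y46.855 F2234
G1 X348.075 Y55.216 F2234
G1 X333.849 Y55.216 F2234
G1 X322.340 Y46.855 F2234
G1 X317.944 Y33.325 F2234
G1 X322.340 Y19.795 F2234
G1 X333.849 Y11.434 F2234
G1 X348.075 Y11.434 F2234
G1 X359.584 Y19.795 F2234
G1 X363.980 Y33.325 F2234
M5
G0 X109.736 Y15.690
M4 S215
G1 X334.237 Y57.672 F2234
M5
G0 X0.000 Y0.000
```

<svg xmlns="http://www.w3.org/2000/svg" width="387.912mm" height="106.669mm" viewBox="0 0 387.912 106.669">
  <polyline points="23.037,88.455 51.447,82.333 75.321,78.968 94.660,78.361 109.463,80.512 119.730,85.420" fill="none" stroke="#ff8800"/>
  <polygon points="109.265,50.936 233.082,50.936 233.082,98.213 109.265,98.213" fill="none" stroke="#ff8800"/>
  <polygon points="74.800,47.321 75.336,52.583 71.555,56.283 66.305,55.634 63.539,51.125 65.340,46.151 70.352,44.458" fill="none" stroke="#008000"/>
  <polygon points="363.980,73.344 359.584,59.814 348.075,51.453 333.849,51.453 322.340,59.814 317.944,73.344 322.340,86.874 333.849,95.235 348.075,95.235 359.584,86.874" fill="none" stroke="#008000"/>
  <polyline points="109.736,90.979 334.237,48.997" fill="none" stroke="#008000"/>
</svg>

Machine Y-up, SVG Y-down with viewBox height 106.669, so y_svg = 106.669 − y_machine; X carries over.

Run 1: S501 ⇒ score layer `#ff8800`. The run is open, so emit a `<polyline>` with points (Y-flipped): 23.037,88.455 51.447,82.333 75.321,78.968 94.660,78.361 109.463,80.512 119.730,85.420.

Run 2: S501 ⇒ score layer `#ff8800`. The run returns to its start, so emit a `<polygon>` with points (Y-flipped): 109.265,50.936 233.082,50.936 233.082,98.213 109.265,98.213.

Run 3: power S215 maps to stroke `#008000` (engrave). The run returns to its start, so emit a `<polygon>` with points (Y-flipped): 74.800,47.321 75.336,52.583 71.555,56.283 66.305,55.634 63.539,51.125 65.340,46.151 70.352,44.458.

Run 4: the run's S215 means `#008000` (engrave). The run returns to its start, so emit a `<polygon>` with points (Y-flipped): 363.980,73.344 359.584,59.814 348.075,51.453 333.849,51.453 322.340,59.814 317.944,73.344 322.340,86.874 333.849,95.235 348.075,95.235 359.584,86.874.

Run 5: S215 ⇒ engrave layer `#008000`. The run is open, so emit a `<polyline>` with points (Y-flipped): 109.736,90.979 334.237,48.997.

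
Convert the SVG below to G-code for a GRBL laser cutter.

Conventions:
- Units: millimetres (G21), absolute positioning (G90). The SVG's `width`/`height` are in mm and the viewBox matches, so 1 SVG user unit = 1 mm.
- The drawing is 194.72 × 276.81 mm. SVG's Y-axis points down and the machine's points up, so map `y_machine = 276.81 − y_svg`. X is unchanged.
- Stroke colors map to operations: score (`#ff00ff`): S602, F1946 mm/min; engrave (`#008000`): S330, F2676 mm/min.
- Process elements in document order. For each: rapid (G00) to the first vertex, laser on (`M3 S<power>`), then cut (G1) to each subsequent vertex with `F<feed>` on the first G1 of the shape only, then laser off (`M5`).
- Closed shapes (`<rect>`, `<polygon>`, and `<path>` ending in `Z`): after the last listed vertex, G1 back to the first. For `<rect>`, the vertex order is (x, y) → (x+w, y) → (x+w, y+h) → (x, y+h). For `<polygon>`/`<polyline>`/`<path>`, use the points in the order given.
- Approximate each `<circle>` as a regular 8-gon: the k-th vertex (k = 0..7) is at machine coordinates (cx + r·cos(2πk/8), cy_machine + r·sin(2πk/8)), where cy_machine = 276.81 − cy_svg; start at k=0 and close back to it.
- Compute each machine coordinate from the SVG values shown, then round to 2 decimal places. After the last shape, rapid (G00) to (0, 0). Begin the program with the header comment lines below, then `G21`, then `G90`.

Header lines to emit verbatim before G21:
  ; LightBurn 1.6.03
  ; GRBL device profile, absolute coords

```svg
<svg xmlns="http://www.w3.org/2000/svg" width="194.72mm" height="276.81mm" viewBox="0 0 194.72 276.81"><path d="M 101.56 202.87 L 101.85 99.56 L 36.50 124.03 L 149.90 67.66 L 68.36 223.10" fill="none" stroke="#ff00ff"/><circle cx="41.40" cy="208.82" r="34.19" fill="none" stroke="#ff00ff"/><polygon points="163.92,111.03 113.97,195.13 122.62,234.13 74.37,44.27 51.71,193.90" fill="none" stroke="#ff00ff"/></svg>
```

; LightBurn 1.6.03
; GRBL device profile, absolute coords
G21
G90
G00 X101.56 Y73.94
M3 S602
G1 X101.85 Y177.25 F1946
G1 X36.50 Y152.78
G1 X149.90 Y209.15
G1 X68.36 Y53.71
M5
G00 X75.59 Y67.99
M3 S602
G1 X65.58 Y92.17 F1946
G1 X41.40 Y102.18
G1 X17.22 Y92.17
G1 X7.21 Y67.99
G1 X17.22 Y43.81
G1 X41.40 Y33.80
G1 X65.58 Y43.81
G1 X75.59 Y67.99
M5
G00 X163.92 Y165.78
M3 S602
G1 X113.97 Y81.68 F1946
G1 X122.62 Y42.68
G1 X74.37 Y232.54
G1 X51.71 Y82.91
G1 X163.92 Y165.78
M5
G00 X0.00 Y0.00

viewBox `0 0 194.72 276.81` with mm width/height → 1 unit = 1 mm. Flip: y_m = 276.81 − y_svg.

**Shape 1** — `<path>` open polyline, stroke `#ff00ff` → score (S602, F1946). Machine vertices: (101.56,73.94) → (101.85,177.25) → (36.50,152.78) → (149.90,209.15) → (68.36,53.71). Open path.

**Shape 2** — `<circle>` circle, stroke `#ff00ff` → score (S602, F1946). Machine vertices: (75.59,67.99) → (65.58,92.17) → (41.40,102.18) → (17.22,92.17) → (7.21,67.99) → (17.22,43.81) → (41.40,33.80) → (65.58,43.81) → (75.59,67.99). Closed: final G1 returns to the first vertex.

**Shape 3** — `<polygon>` closed polygon, stroke `#ff00ff` → score (S602, F1946). Machine vertices: (163.92,165.78) → (113.97,81.68) → (122.62,42.68) → (74.37,232.54) → (51.71,82.91) → (163.92,165.78). Closed: final G1 returns to the first vertex.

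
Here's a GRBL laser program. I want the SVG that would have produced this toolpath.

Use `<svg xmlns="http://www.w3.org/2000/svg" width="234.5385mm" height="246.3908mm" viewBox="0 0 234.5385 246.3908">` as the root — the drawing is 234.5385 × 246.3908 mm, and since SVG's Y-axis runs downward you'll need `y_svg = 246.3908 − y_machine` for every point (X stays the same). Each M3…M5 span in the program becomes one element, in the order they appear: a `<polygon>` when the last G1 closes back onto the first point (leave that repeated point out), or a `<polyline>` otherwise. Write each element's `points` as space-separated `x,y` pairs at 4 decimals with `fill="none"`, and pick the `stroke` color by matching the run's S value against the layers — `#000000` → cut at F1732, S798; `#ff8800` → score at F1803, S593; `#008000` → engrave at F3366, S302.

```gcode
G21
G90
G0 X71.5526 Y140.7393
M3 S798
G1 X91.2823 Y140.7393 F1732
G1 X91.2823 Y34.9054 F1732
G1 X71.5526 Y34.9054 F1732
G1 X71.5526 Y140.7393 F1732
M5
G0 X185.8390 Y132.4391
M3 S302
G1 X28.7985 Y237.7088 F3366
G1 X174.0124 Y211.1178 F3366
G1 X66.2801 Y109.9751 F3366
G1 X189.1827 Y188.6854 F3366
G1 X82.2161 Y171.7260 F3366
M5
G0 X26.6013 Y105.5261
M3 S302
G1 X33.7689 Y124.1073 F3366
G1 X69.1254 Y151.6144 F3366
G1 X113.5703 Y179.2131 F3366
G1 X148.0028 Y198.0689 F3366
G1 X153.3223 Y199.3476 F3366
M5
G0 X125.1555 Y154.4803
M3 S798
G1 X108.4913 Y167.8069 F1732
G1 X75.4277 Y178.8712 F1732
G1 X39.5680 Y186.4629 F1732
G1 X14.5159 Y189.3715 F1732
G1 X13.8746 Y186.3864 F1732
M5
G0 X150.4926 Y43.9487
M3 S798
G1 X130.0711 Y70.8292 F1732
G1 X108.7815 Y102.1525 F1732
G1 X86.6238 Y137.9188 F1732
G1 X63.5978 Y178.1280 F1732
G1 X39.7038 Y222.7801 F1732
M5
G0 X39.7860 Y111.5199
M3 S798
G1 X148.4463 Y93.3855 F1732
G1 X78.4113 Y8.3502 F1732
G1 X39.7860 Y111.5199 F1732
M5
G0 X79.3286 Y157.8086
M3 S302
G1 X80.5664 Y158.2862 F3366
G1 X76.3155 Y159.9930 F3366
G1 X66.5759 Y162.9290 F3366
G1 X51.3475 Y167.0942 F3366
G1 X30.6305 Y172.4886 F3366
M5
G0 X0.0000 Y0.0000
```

<svg xmlns="http://www.w3.org/2000/svg" width="234.5385mm" height="246.3908mm" viewBox="0 0 234.5385 246.3908">
  <polygon points="71.5526,105.6515 91.2823,105.6515 91.2823,211.4854 71.5526,211.4854" fill="none" stroke="#000000"/>
  <polyline points="185.8390,113.9517 28.7985,8.6820 174.0124,35.2730 66.2801,136.4157 189.1827,57.7054 82.2161,74.6648" fill="none" stroke="#008000"/>
  <polyline points="26.6013,140.8647 33.7689,122.2835 69.1254,94.7764 113.5703,67.1777 148.0028,48.3219 153.3223,47.0432" fill="none" stroke="#008000"/>
  <polyline points="125.1555,91.9105 108.4913,78.5839 75.4277,67.5196 39.5680,59.9279 14.5159,57.0193 13.8746,60.0044" fill="none" stroke="#000000"/>
  <polyline points="150.4926,202.4421 130.0711,175.5616 108.7815,144.2383 86.6238,108.4720 63.5978,68.2628 39.7038,23.6107" fill="none" stroke="#000000"/>
  <polygon points="39.7860,134.8709 148.4463,153.0053 78.4113,238.0406" fill="none" stroke="#000000"/>
  <polyline points="79.3286,88.5822 80.5664,88.1046 76.3155,86.3978 66.5759,83.4618 51.3475,79.2966 30.6305,73.9022" fill="none" stroke="#008000"/>
</svg>

Machine Y-up, SVG Y-down with viewBox height 246.3908, so y_svg = 246.3908 − y_machine; X carries over.

Run 1: power S798 maps to stroke `#000000` (cut). The run returns to its start, so emit a `<polygon>` with points (Y-flipped): 71.5526,105.6515 91.2823,105.6515 91.2823,211.4854 71.5526,211.4854.

Run 2: the run's S302 means `#008000` (engrave). The run is open, so emit a `<polyline>` with points (Y-flipped): 185.8390,113.9517 28.7985,8.6820 174.0124,35.2730 66.2801,136.4157 189.1827,57.7054 82.2161,74.6648.

Run 3: power S302 maps to stroke `#008000` (engrave). The run is open, so emit a `<polyline>` with points (Y-flipped): 26.6013,140.8647 33.7689,122.2835 69.1254,94.7764 113.5703,67.1777 148.0028,48.3219 153.3223,47.0432.

Run 4: power S798 maps to stroke `#000000` (cut). The run is open, so emit a `<polyline>` with points (Y-flipped): 125.1555,91.9105 108.4913,78.5839 75.4277,67.5196 39.5680,59.9279 14.5159,57.0193 13.8746,60.0044.

Run 5: power S798 maps to stroke `#000000` (cut). The run is open, so emit a `<polyline>` with points (Y-flipped): 150.4926,202.4421 130.0711,175.5616 108.7815,144.2383 86.6238,108.4720 63.5978,68.2628 39.7038,23.6107.

Run 6: power S798 maps to stroke `#000000` (cut). The run returns to its start, so emit a `<polygon>` with points (Y-flipped): 39.7860,134.8709 148.4463,153.0053 78.4113,238.0406.

Run 7: the run's S302 means `#008000` (engrave). The run is open, so emit a `<polyline>` with points (Y-flipped): 79.3286,88.5822 80.5664,88.1046 76.3155,86.3978 66.5759,83.4618 51.3475,79.2966 30.6305,73.9022.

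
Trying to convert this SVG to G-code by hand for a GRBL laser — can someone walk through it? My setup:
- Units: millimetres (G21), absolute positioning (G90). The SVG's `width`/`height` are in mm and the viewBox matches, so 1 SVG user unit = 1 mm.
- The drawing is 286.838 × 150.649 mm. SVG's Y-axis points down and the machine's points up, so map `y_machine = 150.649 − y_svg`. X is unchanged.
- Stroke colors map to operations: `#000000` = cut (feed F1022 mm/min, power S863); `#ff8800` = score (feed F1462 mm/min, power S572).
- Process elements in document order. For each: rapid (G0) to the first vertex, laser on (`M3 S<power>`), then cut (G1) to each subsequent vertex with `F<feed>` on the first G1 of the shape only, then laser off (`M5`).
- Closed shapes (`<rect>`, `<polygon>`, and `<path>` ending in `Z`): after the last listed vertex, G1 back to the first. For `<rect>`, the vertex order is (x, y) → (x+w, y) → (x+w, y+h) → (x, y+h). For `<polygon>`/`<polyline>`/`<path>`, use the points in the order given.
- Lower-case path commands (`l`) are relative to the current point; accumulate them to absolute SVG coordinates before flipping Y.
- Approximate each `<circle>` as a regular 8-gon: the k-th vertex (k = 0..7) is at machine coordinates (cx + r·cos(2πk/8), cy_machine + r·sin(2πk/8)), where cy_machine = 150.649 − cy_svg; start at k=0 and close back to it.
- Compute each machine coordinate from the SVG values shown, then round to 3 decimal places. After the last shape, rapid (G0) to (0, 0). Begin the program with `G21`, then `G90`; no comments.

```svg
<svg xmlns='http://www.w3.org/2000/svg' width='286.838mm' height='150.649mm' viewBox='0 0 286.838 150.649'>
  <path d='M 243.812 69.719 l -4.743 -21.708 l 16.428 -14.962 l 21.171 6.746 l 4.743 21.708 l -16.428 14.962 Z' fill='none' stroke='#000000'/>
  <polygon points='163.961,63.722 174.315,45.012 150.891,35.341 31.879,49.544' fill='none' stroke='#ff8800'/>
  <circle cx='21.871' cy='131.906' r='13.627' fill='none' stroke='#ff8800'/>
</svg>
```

1 u = 1 mm; y_m = 150.649 − y.

[1] `<path>` regular polygon, #000000→cut S863 F1022: (243.812,80.930) → (239.069,102.638) → (255.497,117.600) → (276.668,110.854) → (281.411,89.146) → (264.983,74.184) → (243.812,80.930) (closed)

[2] `<polygon>` closed polygon, #ff8800→score S572 F1462: (163.961,86.927) → (174.315,105.637) → (150.891,115.308) → (31.879,101.105) → (163.961,86.927) (closed)

[3] `<circle>` circle, #ff8800→score S572 F1462: (35.498,18.743) → (31.507,28.379) → (21.871,32.370) → (12.235,28.379) → (8.244,18.743) → (12.235,9.107) → (21.871,5.116) → (31.507,9.107) → (35.498,18.743) (closed)

G21
G90
G0 X243.812 Y80.930
M3 S863
G1 X239.069 Y102.638 F1022
G1 X255.497 Y117.600
G1 X276.668 Y110.854
G1 X281.411 Y89.146
G1 X264.983 Y74.184
G1 X243.812 Y80.930
M5
G0 X163.961 Y86.927
M3 S572
G1 X174.315 Y105.637 F1462
G1 X150.891 Y115.308
G1 X31.879 Y101.105
G1 X163.961 Y86.927
M5
G0 X35.498 Y18.743
M3 S572
G1 X31.507 Y28.379 F1462
G1 X21.871 Y32.370
G1 X12.235 Y28.379
G1 X8.244 Y18.743
G1 X12.235 Y9.107
G1 X21.871 Y5.116
G1 X31.507 Y9.107
G1 X35.498 Y18.743
M5
G0 X0.000 Y0.000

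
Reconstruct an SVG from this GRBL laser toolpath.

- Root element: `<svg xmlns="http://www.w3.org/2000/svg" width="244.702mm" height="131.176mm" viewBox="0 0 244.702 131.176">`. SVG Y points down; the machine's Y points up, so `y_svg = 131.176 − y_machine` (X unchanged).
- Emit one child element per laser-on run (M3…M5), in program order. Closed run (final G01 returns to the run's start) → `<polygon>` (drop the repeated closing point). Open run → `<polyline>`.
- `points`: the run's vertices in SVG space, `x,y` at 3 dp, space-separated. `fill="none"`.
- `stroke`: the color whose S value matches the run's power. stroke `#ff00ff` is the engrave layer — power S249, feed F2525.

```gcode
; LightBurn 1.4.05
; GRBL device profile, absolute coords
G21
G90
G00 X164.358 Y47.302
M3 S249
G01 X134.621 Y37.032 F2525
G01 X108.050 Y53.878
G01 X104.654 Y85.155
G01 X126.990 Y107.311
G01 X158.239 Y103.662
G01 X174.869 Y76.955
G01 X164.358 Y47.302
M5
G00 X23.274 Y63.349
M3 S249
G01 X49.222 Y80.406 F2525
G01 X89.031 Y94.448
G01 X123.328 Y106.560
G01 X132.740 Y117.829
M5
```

Each laser-on run becomes one SVG element. Flip Y back into SVG space with y_svg = 131.176 − y_machine. Every run uses S249, so all elements get stroke `#ff00ff` (engrave).

Run 1: The run returns to its start, so emit a `<polygon>` with points (Y-flipped): 164.358,83.874 134.621,94.144 108.050,77.298 104.654,46.021 126.990,23.865 158.239,27.514 174.869,54.221.

Run 2: The run is open, so emit a `<polyline>` with points (Y-flipped): 23.274,67.827 49.222,50.770 89.031,36.728 123.328,24.616 132.740,13.347.

<svg xmlns="http://www.w3.org/2000/svg" width="244.702mm" height="131.176mm" viewBox="0 0 244.702 131.176">
  <polygon points="164.358,83.874 134.621,94.144 108.050,77.298 104.654,46.021 126.990,23.865 158.239,27.514 174.869,54.221" fill="none" stroke="#ff00ff"/>
  <polyline points="23.274,67.827 49.222,50.770 89.031,36.728 123.328,24.616 132.740,13.347" fill="none" stroke="#ff00ff"/>
</svg>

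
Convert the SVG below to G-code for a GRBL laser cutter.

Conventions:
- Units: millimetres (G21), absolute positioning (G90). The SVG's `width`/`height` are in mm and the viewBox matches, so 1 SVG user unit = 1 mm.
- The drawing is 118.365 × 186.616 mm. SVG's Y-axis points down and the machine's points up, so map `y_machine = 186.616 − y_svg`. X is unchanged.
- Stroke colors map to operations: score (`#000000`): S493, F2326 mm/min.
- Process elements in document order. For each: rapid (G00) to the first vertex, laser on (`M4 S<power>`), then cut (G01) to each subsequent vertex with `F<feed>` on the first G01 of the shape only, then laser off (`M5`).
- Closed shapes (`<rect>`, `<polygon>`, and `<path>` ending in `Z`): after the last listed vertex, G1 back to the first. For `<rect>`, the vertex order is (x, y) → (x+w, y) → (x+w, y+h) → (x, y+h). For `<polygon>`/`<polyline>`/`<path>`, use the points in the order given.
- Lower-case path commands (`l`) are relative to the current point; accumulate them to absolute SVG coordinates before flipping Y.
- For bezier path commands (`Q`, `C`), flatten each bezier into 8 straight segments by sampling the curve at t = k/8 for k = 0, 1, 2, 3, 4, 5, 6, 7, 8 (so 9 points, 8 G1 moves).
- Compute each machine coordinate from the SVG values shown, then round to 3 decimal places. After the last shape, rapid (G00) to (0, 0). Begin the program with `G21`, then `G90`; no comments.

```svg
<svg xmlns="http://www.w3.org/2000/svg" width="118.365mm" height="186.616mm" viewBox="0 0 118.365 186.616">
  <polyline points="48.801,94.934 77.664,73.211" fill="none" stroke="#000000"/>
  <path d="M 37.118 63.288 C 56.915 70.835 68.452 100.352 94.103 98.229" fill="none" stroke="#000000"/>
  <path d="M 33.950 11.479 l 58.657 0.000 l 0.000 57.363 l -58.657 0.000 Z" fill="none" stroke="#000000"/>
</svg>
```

Since the viewBox matches the mm dimensions, user units are millimetres directly. The only transform is the Y-flip y_m = 186.616 − y_svg.

Shape 1 is a line segment drawn with `<polyline>`. Its stroke #000000 means score at S493, F2326. After flipping Y the toolpath is (48.801,91.682) → (77.664,113.405).

Shape 2 is a cubic bezier drawn with `<path>`. Its stroke #000000 means score at S493, F2326. After flipping Y the toolpath is (37.118,123.328) → (44.198,119.573) → (50.767,114.386) → (57.085,108.396) → (63.415,102.231) → (70.020,96.520) → (77.162,91.890) → (85.102,88.969) → (94.103,88.387).

Shape 3 is a rectangle drawn with `<path>`. Its stroke #000000 means score at S493, F2326. After flipping Y the toolpath is (33.950,175.137) → (92.607,175.137) → (92.607,117.774) → (33.950,117.774) → (33.950,175.137), returning to the start.

G21
G90
G00 X48.801 Y91.682
M4 S493
G01 X77.664 Y113.405 F2326
M5
G00 X37.118 Y123.328
M4 S493
G01 X44.198 Y119.573 F2326
G01 X50.767 Y114.386
G01 X57.085 Y108.396
G01 X63.415 Y102.231
G01 X70.020 Y96.520
G01 X77.162 Y91.890
G01 X85.102 Y88.969
G01 X94.103 Y88.387
M5
G00 X33.950 Y175.137
M4 S493
G01 X92.607 Y175.137 F2326
G01 X92.607 Y117.774
G01 X33.950 Y117.774
G01 X33.950 Y175.137
M5
G00 X0.000 Y0.000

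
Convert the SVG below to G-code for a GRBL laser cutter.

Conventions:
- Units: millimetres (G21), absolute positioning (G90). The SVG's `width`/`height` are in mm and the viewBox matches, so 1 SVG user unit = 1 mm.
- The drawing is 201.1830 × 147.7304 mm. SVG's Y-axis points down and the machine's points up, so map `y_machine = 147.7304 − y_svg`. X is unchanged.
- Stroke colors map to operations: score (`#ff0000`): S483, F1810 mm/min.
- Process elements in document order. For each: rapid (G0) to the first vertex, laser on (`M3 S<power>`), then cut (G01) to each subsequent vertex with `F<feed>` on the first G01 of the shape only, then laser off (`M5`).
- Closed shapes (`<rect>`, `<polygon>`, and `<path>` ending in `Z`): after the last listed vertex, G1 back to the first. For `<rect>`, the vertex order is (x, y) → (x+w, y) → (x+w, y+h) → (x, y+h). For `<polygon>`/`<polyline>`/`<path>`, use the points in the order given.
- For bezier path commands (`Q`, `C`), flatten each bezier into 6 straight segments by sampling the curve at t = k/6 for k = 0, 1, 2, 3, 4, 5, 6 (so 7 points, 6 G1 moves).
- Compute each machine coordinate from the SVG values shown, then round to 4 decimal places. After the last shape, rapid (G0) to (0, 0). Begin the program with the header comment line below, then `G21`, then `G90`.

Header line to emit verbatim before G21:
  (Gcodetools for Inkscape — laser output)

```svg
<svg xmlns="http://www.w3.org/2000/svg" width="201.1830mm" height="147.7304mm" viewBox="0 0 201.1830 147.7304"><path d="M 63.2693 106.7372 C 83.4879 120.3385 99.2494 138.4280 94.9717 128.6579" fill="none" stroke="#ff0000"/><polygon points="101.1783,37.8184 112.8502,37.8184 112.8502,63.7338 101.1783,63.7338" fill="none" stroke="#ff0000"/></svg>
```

1 u = 1 mm; y_m = 147.7304 − y.

[1] `<path>` cubic bezier, #ff0000→score S483 F1810: (63.2693,40.9932) → (72.9350,33.9683) → (81.4251,27.0939) → (88.3066,21.2686) → (93.1468,17.3909) → (95.5128,16.3593) → (94.9717,19.0725)

[2] `<polygon>` rectangle, #ff0000→score S483 F1810: (101.1783,109.9120) → (112.8502,109.9120) → (112.8502,83.9966) → (101.1783,83.9966) → (101.1783,109.9120) (closed)

(Gcodetools for Inkscape — laser output)
G21
G90
G0 X63.2693 Y40.9932
M3 S483
G01 X72.9350 Y33.9683 F1810
G01 X81.4251 Y27.0939
G01 X88.3066 Y21.2686
G01 X93.1468 Y17.3909
G01 X95.5128 Y16.3593
G01 X94.9717 Y19.0725
M5
G0 X101.1783 Y109.9120
M3 S483
G01 X112.8502 Y109.9120 F1810
G01 X112.8502 Y83.9966
G01 X101.1783 Y83.9966
G01 X101.1783 Y109.9120
M5
G0 X0.0000 Y0.0000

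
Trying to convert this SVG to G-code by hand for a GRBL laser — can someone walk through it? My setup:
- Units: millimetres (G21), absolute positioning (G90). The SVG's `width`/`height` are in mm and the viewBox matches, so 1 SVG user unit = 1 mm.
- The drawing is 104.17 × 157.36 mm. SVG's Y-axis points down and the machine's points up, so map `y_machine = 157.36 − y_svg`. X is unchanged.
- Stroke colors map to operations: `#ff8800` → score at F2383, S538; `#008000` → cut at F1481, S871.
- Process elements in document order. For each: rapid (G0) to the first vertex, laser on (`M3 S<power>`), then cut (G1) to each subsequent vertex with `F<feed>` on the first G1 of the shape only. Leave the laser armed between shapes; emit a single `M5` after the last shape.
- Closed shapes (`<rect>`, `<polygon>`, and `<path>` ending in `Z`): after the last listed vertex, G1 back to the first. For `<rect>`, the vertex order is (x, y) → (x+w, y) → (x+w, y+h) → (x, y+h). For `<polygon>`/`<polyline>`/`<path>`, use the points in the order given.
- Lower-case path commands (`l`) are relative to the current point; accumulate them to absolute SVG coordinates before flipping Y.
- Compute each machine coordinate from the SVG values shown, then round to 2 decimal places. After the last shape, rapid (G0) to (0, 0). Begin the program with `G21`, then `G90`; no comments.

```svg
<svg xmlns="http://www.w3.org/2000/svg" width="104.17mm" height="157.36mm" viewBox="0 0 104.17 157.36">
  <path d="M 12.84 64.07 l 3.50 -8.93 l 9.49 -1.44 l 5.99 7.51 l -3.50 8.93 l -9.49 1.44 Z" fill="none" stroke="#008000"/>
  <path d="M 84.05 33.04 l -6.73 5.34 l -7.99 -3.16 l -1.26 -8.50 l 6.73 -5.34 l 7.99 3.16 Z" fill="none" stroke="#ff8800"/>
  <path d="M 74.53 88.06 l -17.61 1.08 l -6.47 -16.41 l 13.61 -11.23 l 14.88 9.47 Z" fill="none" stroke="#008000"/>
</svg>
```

G21
G90
G0 X12.84 Y93.29
M3 S871
G1 X16.34 Y102.22 F1481
G1 X25.83 Y103.66
G1 X31.82 Y96.15
G1 X28.32 Y87.22
G1 X18.83 Y85.78
G1 X12.84 Y93.29
G0 X84.05 Y124.32
M3 S538
G1 X77.32 Y118.98 F2383
G1 X69.33 Y122.14
G1 X68.07 Y130.64
G1 X74.80 Y135.98
G1 X82.79 Y132.82
G1 X84.05 Y124.32
G0 X74.53 Y69.30
M3 S871
G1 X56.92 Y68.22 F1481
G1 X50.45 Y84.63
G1 X64.06 Y95.86
G1 X78.94 Y86.39
G1 X74.53 Y69.30
M5
G0 X0.00 Y0.00

1 u = 1 mm; y_m = 157.36 − y.

[1] `<path>` regular polygon, #008000→cut S871 F1481: (12.84,93.29) → (16.34,102.22) → (25.83,103.66) → (31.82,96.15) → (28.32,87.22) → (18.83,85.78) → (12.84,93.29) (closed)

[2] `<path>` regular polygon, #ff8800→score S538 F2383: (84.05,124.32) → (77.32,118.98) → (69.33,122.14) → (68.07,130.64) → (74.80,135.98) → (82.79,132.82) → (84.05,124.32) (closed)

[3] `<path>` regular polygon, #008000→cut S871 F1481: (74.53,69.30) → (56.92,68.22) → (50.45,84.63) → (64.06,95.86) → (78.94,86.39) → (74.53,69.30) (closed)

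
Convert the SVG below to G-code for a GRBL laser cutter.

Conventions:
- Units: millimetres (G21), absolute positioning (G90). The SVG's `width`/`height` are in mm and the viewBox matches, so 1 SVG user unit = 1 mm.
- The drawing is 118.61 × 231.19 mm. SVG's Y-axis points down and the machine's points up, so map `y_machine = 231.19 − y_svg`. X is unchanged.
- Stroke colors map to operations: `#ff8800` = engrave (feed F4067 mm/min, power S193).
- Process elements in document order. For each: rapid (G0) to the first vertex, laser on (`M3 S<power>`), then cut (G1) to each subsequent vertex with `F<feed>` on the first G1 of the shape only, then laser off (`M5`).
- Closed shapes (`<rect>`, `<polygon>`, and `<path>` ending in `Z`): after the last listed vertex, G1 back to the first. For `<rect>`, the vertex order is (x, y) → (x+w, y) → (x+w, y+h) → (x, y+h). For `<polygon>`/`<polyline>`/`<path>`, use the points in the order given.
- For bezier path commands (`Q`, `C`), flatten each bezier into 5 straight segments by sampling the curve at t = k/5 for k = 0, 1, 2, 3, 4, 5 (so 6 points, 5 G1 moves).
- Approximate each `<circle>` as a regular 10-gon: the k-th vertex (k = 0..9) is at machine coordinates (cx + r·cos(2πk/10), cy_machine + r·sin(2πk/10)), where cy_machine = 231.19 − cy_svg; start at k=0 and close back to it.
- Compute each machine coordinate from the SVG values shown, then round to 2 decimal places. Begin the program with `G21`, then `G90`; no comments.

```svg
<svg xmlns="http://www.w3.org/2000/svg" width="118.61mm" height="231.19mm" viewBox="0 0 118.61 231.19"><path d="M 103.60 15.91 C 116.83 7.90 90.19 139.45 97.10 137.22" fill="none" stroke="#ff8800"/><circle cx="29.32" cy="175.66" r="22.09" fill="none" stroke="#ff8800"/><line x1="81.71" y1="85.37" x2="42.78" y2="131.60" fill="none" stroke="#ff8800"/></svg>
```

viewBox `0 0 118.61 231.19` with mm width/height → 1 unit = 1 mm. Flip: y_m = 231.19 − y_svg.

**Shape 1** — `<path>` cubic bezier, stroke `#ff8800` → engrave (S193, F4067). Control points (SVG): P0=(103.60,15.91), P1=(116.83,7.90), P2=(90.19,139.45), P3=(97.10,137.22); sampled at t=k/5. Machine vertices: (103.60,215.28) → (107.34,205.53) → (105.04,175.40) → (100.21,138.01) → (96.39,106.50) → (97.10,93.97). Open path.

**Shape 2** — `<circle>` circle, stroke `#ff8800` → engrave (S193, F4067). Machine vertices: (51.41,55.53) → (47.19,68.51) → (36.15,76.54) → (22.49,76.54) → (11.45,68.51) → (7.23,55.53) → (11.45,42.55) → (22.49,34.52) → (36.15,34.52) → (47.19,42.55) → (51.41,55.53). Closed: final G1 returns to the first vertex.

**Shape 3** — `<line>` line segment, stroke `#ff8800` → engrave (S193, F4067). Machine vertices: (81.71,145.82) → (42.78,99.59). Open path.

G21
G90
G0 X103.60 Y215.28
M3 S193
G1 X107.34 Y205.53 F4067
G1 X105.04 Y175.40
G1 X100.21 Y138.01
G1 X96.39 Y106.50
G1 X97.10 Y93.97
M5
G0 X51.41 Y55.53
M3 S193
G1 X47.19 Y68.51 F4067
G1 X36.15 Y76.54
G1 X22.49 Y76.54
G1 X11.45 Y68.51
G1 X7.23 Y55.53
G1 X11.45 Y42.55
G1 X22.49 Y34.52
G1 X36.15 Y34.52
G1 X47.19 Y42.55
G1 X51.41 Y55.53
M5
G0 X81.71 Y145.82
M3 S193
G1 X42.78 Y99.59 F4067
M5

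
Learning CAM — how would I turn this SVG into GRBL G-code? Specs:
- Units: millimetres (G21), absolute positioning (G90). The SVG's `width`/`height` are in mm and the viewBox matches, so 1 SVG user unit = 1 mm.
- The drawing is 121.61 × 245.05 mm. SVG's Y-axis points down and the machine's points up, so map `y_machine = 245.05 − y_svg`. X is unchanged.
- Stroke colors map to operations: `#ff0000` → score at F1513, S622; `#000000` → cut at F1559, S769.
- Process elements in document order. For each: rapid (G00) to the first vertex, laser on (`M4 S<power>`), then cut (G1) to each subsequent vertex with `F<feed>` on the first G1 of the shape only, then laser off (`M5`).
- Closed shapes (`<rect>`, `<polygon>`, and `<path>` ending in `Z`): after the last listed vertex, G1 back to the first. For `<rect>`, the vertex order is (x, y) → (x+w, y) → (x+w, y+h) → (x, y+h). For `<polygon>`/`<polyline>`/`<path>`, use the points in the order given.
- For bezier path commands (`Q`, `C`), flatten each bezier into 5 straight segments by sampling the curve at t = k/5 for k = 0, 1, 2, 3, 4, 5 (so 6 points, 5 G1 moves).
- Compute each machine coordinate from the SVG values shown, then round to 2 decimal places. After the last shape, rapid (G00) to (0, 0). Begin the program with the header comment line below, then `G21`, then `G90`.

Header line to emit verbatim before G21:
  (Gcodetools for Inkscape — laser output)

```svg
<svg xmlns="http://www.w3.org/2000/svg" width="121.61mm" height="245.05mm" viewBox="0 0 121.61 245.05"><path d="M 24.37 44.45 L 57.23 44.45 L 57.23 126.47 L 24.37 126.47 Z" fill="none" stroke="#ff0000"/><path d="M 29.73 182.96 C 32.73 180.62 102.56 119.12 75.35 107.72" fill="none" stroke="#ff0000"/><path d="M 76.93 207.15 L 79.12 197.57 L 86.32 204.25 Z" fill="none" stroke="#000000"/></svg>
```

(Gcodetools for Inkscape — laser output)
G21
G90
G00 X24.37 Y200.60
M4 S622
G1 X57.23 Y200.60 F1513
G1 X57.23 Y118.58
G1 X24.37 Y118.58
G1 X24.37 Y200.60
M5
G00 X29.73 Y62.09
M4 S622
G1 X38.24 Y69.72 F1513
G1 X54.92 Y86.30
G1 X71.91 Y106.59
G1 X81.34 Y125.35
G1 X75.35 Y137.33
M5
G00 X76.93 Y37.90
M4 S769
G1 X79.12 Y47.48 F1559
G1 X86.32 Y40.80
G1 X76.93 Y37.90
M5
G00 X0.00 Y0.00

viewBox `0 0 121.61 245.05` with mm width/height → 1 unit = 1 mm. Flip: y_m = 245.05 − y_svg.

**Shape 1** — `<path>` rectangle, stroke `#ff0000` → score (S622, F1513). Machine vertices: (24.37,200.60) → (57.23,200.60) → (57.23,118.58) → (24.37,118.58) → (24.37,200.60). Closed: final G1 returns to the first vertex.

**Shape 2** — `<path>` cubic bezier, stroke `#ff0000` → score (S622, F1513). Control points (SVG): P0=(29.73,182.96), P1=(32.73,180.62), P2=(102.56,119.12), P3=(75.35,107.72); sampled at t=k/5. Machine vertices: (29.73,62.09) → (38.24,69.72) → (54.92,86.30) → (71.91,106.59) → (81.34,125.35) → (75.35,137.33). Open path.

**Shape 3** — `<path>` regular polygon, stroke `#000000` → cut (S769, F1559). Machine vertices: (76.93,37.90) → (79.12,47.48) → (86.32,40.80) → (76.93,37.90). Closed: final G1 returns to the first vertex.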